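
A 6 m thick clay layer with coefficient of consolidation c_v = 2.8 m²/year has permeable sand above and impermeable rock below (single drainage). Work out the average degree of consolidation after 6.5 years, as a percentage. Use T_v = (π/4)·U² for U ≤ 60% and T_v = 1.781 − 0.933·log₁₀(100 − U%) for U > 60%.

Drainage path length: H_d = H = 6 m (single drainage).
T_v = c_v·t/H_d² = 2.8×6.5/6² = 0.50556.
T_v = 0.50556 corresponds to the U > 60% branch:
U = 1 − 10^((1.781 − T_v)/0.933)/100 = 0.7672

U ≈ 76.7 %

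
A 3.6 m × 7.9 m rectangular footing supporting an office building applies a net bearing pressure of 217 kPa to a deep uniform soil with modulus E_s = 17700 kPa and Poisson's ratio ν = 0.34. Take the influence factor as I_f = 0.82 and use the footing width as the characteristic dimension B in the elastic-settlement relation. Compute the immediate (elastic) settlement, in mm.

Immediate (elastic) settlement: S_e = q·B·(1−ν²)/E_s · I_f.
S_e = 217 × 3.6 × (1 − 0.34²) / 17700 × 0.82
    = 217 × 3.6 × 0.8844 / 17700 × 0.82
    = 0.03201 m = 32.01 mm

S_e ≈ 32 mm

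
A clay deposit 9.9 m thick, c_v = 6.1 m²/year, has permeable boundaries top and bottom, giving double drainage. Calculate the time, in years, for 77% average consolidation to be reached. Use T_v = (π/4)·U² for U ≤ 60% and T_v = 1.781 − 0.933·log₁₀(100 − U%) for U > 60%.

Drainage path length: H_d = H/2 = 4.95 m (double drainage).
U > 60%: T_v = 1.781 − 0.933·log₁₀(100 − 77) = 0.51051.
t = T_v·H_d²/c_v = 0.51051×4.95²/6.1 = 2.051 years.

t ≈ 2.05 years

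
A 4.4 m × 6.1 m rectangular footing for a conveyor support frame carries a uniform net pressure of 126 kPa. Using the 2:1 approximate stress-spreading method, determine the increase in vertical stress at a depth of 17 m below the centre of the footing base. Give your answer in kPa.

Δσ_z ≈ 6.84 kPa

By the 2:1 method the load spreads at 1 horizontal : 2 vertical, so at depth z the loaded area has grown by z in each plan dimension:
Δσ = qBL/((B+z)(L+z)) = 126×4.4×6.1/((4.4+17)(6.1+17)) = 6.8411 kPa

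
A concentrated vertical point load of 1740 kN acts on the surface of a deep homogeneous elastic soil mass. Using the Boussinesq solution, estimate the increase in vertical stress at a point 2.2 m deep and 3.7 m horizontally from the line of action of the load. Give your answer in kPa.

Boussinesq vertical stress below a point load on an elastic half-space:
Δσ_z = 3P/(2πz²) · [1 + (r/z)²]^(−5/2)
r/z = 3.7/2.2 = 1.6818; [1+(r/z)²]^(−5/2) = 0.034868.
Δσ_z = 3×1740/(2π×2.2²) × 0.034868 = 171.65 × 0.034868 = 5.985 kPa

Δσ_z ≈ 5.99 kPa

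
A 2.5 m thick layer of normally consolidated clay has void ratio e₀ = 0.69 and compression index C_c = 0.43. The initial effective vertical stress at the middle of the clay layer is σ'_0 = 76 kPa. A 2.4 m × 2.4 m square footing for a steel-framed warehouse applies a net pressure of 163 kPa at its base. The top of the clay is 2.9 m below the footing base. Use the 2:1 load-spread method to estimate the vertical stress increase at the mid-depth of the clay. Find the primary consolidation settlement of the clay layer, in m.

Mid-depth of clay below the footing base: z = 2.9 + 2.5/2 = 4.15 m.
Stress increase at mid-clay by the 2:1 spreading method:
Δσ = qBL/((B+z)(L+z)) = 163×2.4×2.4/((2.4+4.15)(2.4+4.15)) = 21.884 kPa
Final effective stress: σ'_f = σ'_0 + Δσ = 76 + 21.884 = 97.884 kPa.
Normally consolidated clay, so the full stress increment lies on the virgin compression line:
S_c = C_c·H/(1+e₀)·log₁₀(σ'_f/σ'_0) = 0.43×2.5/(1+0.69)×log₁₀(97.884/76)
    = 0.63609 × 0.1099 = 0.06991 m

S_c ≈ 0.0699 m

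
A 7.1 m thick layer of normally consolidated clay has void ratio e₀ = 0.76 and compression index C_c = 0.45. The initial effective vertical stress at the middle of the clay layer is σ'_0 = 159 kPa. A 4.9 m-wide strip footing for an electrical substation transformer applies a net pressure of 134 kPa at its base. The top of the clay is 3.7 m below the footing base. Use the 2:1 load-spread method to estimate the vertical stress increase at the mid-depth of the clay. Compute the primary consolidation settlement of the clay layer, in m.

S_c ≈ 0.231 m

Mid-depth of clay below the footing base: z = 3.7 + 7.1/2 = 7.25 m.
Stress increase at mid-clay by the 2:1 spreading method:
Δσ = qB/(B+z) = 134×4.9/(4.9+7.25) = 54.041 kPa
Final effective stress: σ'_f = σ'_0 + Δσ = 159 + 54.041 = 213.04 kPa.
Normally consolidated clay, so the full stress increment lies on the virgin compression line:
S_c = C_c·H/(1+e₀)·log₁₀(σ'_f/σ'_0) = 0.45×7.1/(1+0.76)×log₁₀(213.04/159)
    = 1.8153 × 0.12706 = 0.2307 m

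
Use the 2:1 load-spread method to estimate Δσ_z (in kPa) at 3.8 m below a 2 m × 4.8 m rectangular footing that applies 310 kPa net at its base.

Δσ_z ≈ 59.7 kPa

By the 2:1 method the load spreads at 1 horizontal : 2 vertical, so at depth z the loaded area has grown by z in each plan dimension:
Δσ = qBL/((B+z)(L+z)) = 310×2×4.8/((2+3.8)(4.8+3.8)) = 59.663 kPa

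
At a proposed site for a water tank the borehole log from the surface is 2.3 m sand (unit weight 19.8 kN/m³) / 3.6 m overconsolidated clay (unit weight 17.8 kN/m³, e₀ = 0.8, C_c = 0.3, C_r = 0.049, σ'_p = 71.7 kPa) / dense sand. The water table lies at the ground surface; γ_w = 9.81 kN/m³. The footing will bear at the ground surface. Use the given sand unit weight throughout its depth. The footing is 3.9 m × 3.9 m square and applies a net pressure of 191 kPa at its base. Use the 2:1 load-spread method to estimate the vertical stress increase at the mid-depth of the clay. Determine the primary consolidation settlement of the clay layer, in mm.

Mid-depth of clay below the ground surface: z = 2.3 + 3.6/2 = 4.1 m.
Total vertical stress at mid-clay: σ_v = 19.8×2.3 + 17.8×1.8 = 77.58 kPa.
Pore pressure: u = 9.81×(4.1 − 0) = 40.221 kPa.
Initial effective stress: σ'_0 = σ_v − u = 77.58 − 40.221 = 37.359 kPa.
Stress increase at mid-clay by the 2:1 spreading method:
Δσ = qBL/((B+z)(L+z)) = 191×3.9×3.9/((3.9+4.1)(3.9+4.1)) = 45.392 kPa
Final effective stress: σ'_f = 37.359 + 45.392 = 82.751 kPa.
σ'_f = 82.751 > σ'_p = 71.7 kPa, so the stress path crosses the preconsolidation pressure — recompression up to σ'_p, then virgin compression beyond:
S_c = H/(1+e₀)·[C_r·log₁₀(σ'_p/σ'_0) + C_c·log₁₀(σ'_f/σ'_p)]
    = 3.6/1.8 × [0.049×log₁₀(71.7/37.359) + 0.3×log₁₀(82.751/71.7)]
    = 2 × [0.013873 + 0.018676] = 0.0651 m

S_c ≈ 65.1 mm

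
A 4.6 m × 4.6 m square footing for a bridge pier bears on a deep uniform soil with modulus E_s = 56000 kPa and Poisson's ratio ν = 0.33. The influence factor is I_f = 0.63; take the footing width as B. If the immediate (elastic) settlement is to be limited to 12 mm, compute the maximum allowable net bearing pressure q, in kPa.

q ≈ 260 kPa

S_e = q·B·(1−ν²)/E_s · I_f  ⇒  q = S_e·E_s / (B·(1−ν²)·I_f).
q = 0.012 × 56000 / (4.6 × 0.8911 × 0.63) = 260.2 kPa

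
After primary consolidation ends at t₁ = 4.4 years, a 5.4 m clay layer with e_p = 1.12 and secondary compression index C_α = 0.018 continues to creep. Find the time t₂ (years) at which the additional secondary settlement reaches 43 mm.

S_s = C_α·H/(1+e_p)·log₁₀(t₂/t₁) ⇒ log₁₀(t₂/t₁) = S_s·(1+e_p)/(C_α·H).
log₁₀(t₂/t₁) = 0.043 × (1+1.12) / (0.018×5.4) = 0.9379
t₂ = t₁ × 10^0.9379 = 4.4 × 8.667 = 38.13 years

t₂ ≈ 38.1 years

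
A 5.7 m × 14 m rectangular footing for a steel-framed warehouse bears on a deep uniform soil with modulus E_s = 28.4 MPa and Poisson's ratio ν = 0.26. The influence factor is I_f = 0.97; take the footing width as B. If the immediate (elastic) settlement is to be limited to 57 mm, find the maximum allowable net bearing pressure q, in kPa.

E_s = 28.4 MPa = 28400 kPa.
S_e = q·B·(1−ν²)/E_s · I_f  ⇒  q = S_e·E_s / (B·(1−ν²)·I_f).
q = 0.057 × 28400 / (5.7 × 0.9324 × 0.97) = 314 kPa

q ≈ 314 kPa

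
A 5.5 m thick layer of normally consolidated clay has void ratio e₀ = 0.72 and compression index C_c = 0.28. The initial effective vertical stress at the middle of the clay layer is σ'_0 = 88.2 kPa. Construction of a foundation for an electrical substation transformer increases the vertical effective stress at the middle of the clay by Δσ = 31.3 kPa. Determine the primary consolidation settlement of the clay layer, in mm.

Final effective stress: σ'_f = σ'_0 + Δσ = 88.2 + 31.3 = 119.5 kPa.
Normally consolidated clay, so the full stress increment lies on the virgin compression line:
S_c = C_c·H/(1+e₀)·log₁₀(σ'_f/σ'_0) = 0.28×5.5/(1+0.72)×log₁₀(119.5/88.2)
    = 0.89535 × 0.1319 = 0.1181 m

S_c ≈ 118 mm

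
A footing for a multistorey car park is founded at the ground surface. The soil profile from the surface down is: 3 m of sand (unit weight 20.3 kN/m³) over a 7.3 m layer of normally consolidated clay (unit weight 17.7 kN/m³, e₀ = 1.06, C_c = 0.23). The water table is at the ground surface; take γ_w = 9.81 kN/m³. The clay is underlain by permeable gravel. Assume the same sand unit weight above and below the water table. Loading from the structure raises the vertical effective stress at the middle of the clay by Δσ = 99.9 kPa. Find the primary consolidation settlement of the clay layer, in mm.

Mid-depth of clay below the ground surface: z = 3 + 7.3/2 = 6.65 m.
Total vertical stress at mid-clay: σ_v = 20.3×3 + 17.7×3.65 = 125.5 kPa.
Pore pressure: u = 9.81×(6.65 − 0) = 65.237 kPa.
Initial effective stress: σ'_0 = σ_v − u = 125.5 − 65.237 = 60.263 kPa.
Final effective stress: σ'_f = σ'_0 + Δσ = 60.263 + 99.9 = 160.16 kPa.
Normally consolidated clay, so the full stress increment lies on the virgin compression line:
S_c = C_c·H/(1+e₀)·log₁₀(σ'_f/σ'_0) = 0.23×7.3/(1+1.06)×log₁₀(160.16/60.263)
    = 0.81505 × 0.4245 = 0.346 m

S_c ≈ 346 mm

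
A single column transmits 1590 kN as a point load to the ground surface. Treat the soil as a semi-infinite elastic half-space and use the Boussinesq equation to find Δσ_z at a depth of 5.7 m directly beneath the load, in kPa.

Boussinesq vertical stress below a point load on an elastic half-space:
Δσ_z = 3P/(2πz²) · [1 + (r/z)²]^(−5/2)
r/z = 0/5.7 = 0; [1+(r/z)²]^(−5/2) = 1.
Δσ_z = 3×1590/(2π×5.7²) × 1 = 23.366 × 1 = 23.37 kPa

Δσ_z ≈ 23.4 kPa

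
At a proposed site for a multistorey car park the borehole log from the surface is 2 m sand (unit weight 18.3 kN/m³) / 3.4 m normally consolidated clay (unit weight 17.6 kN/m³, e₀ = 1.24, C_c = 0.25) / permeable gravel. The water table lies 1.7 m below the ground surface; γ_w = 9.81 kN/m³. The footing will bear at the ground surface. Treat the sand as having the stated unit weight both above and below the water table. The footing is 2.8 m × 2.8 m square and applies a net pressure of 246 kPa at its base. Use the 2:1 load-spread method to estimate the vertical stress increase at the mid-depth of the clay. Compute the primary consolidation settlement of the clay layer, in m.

Mid-depth of clay below the ground surface: z = 2 + 3.4/2 = 3.7 m.
Total vertical stress at mid-clay: σ_v = 18.3×2 + 17.6×1.7 = 66.52 kPa.
Pore pressure: u = 9.81×(3.7 − 1.7) = 19.62 kPa.
Initial effective stress: σ'_0 = σ_v − u = 66.52 − 19.62 = 46.9 kPa.
Stress increase at mid-clay by the 2:1 spreading method:
Δσ = qBL/((B+z)(L+z)) = 246×2.8×2.8/((2.8+3.7)(2.8+3.7)) = 45.648 kPa
Final effective stress: σ'_f = σ'_0 + Δσ = 46.9 + 45.648 = 92.548 kPa.
Normally consolidated clay, so the full stress increment lies on the virgin compression line:
S_c = C_c·H/(1+e₀)·log₁₀(σ'_f/σ'_0) = 0.25×3.4/(1+1.24)×log₁₀(92.548/46.9)
    = 0.37946 × 0.29519 = 0.112 m

S_c ≈ 0.112 m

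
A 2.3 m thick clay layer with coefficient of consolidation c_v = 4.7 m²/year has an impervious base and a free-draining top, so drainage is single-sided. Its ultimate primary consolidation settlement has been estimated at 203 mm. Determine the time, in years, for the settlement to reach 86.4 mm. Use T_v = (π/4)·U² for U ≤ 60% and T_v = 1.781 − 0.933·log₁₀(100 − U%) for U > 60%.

t ≈ 0.16 years

Drainage path length: H_d = H = 2.3 m (single drainage).
U = S(t)/S_ult = 86.4/203 = 0.4256.
U ≤ 60%: T_v = (π/4)·U² = (π/4)×0.42562² = 0.14227.
t = T_v·H_d²/c_v = 0.14227×2.3²/4.7 = 0.1601 years.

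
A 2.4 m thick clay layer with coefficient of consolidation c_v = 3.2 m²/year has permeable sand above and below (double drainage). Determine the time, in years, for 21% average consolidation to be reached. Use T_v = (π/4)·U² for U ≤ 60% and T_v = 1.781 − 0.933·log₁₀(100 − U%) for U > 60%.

t ≈ 0.0156 years

Drainage path length: H_d = H/2 = 1.2 m (double drainage).
U ≤ 60%: T_v = (π/4)·U² = (π/4)×0.21² = 0.034636.
t = T_v·H_d²/c_v = 0.034636×1.2²/3.2 = 0.01559 years.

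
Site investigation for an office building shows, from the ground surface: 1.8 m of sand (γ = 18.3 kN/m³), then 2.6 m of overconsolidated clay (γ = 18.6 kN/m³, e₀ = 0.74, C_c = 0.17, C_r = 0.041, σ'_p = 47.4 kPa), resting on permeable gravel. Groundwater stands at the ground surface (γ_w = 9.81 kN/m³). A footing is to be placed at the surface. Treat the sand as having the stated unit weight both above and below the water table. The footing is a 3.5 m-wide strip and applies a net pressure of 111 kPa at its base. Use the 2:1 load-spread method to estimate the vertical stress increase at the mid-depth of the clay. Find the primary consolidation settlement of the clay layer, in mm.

S_c ≈ 80.4 mm

Mid-depth of clay below the ground surface: z = 1.8 + 2.6/2 = 3.1 m.
Total vertical stress at mid-clay: σ_v = 18.3×1.8 + 18.6×1.3 = 57.12 kPa.
Pore pressure: u = 9.81×(3.1 − 0) = 30.411 kPa.
Initial effective stress: σ'_0 = σ_v − u = 57.12 − 30.411 = 26.709 kPa.
Stress increase at mid-clay by the 2:1 spreading method:
Δσ = qB/(B+z) = 111×3.5/(3.5+3.1) = 58.864 kPa
Final effective stress: σ'_f = 26.709 + 58.864 = 85.573 kPa.
σ'_f = 85.573 > σ'_p = 47.4 kPa, so the stress path crosses the preconsolidation pressure — recompression up to σ'_p, then virgin compression beyond:
S_c = H/(1+e₀)·[C_r·log₁₀(σ'_p/σ'_0) + C_c·log₁₀(σ'_f/σ'_p)]
    = 2.6/1.74 × [0.041×log₁₀(47.4/26.709) + 0.17×log₁₀(85.573/47.4)]
    = 1.4943 × [0.010214 + 0.043615] = 0.08044 m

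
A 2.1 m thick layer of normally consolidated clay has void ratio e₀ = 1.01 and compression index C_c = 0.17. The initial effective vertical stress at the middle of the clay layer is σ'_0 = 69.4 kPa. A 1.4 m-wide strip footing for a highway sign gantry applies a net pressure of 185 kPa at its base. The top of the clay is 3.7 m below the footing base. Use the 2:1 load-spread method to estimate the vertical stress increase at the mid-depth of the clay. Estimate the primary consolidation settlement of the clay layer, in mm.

S_c ≈ 36.6 mm

Mid-depth of clay below the footing base: z = 3.7 + 2.1/2 = 4.75 m.
Stress increase at mid-clay by the 2:1 spreading method:
Δσ = qB/(B+z) = 185×1.4/(1.4+4.75) = 42.114 kPa
Final effective stress: σ'_f = σ'_0 + Δσ = 69.4 + 42.114 = 111.51 kPa.
Normally consolidated clay, so the full stress increment lies on the virgin compression line:
S_c = C_c·H/(1+e₀)·log₁₀(σ'_f/σ'_0) = 0.17×2.1/(1+1.01)×log₁₀(111.51/69.4)
    = 0.17761 × 0.20595 = 0.03658 m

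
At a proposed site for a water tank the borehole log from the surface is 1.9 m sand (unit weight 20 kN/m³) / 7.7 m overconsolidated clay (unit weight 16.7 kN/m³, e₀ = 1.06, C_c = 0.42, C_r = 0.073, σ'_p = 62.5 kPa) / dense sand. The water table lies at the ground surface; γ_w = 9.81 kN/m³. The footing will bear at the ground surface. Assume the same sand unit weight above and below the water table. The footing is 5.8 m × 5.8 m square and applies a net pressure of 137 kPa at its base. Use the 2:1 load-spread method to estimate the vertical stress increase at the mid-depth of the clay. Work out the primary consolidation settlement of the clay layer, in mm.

S_c ≈ 209 mm

Mid-depth of clay below the ground surface: z = 1.9 + 7.7/2 = 5.75 m.
Total vertical stress at mid-clay: σ_v = 20×1.9 + 16.7×3.85 = 102.3 kPa.
Pore pressure: u = 9.81×(5.75 − 0) = 56.408 kPa.
Initial effective stress: σ'_0 = σ_v − u = 102.3 − 56.408 = 45.892 kPa.
Stress increase at mid-clay by the 2:1 spreading method:
Δσ = qBL/((B+z)(L+z)) = 137×5.8×5.8/((5.8+5.75)(5.8+5.75)) = 34.547 kPa
Final effective stress: σ'_f = 45.892 + 34.547 = 80.439 kPa.
σ'_f = 80.439 > σ'_p = 62.5 kPa, so the stress path crosses the preconsolidation pressure — recompression up to σ'_p, then virgin compression beyond:
S_c = H/(1+e₀)·[C_r·log₁₀(σ'_p/σ'_0) + C_c·log₁₀(σ'_f/σ'_p)]
    = 7.7/2.06 × [0.073×log₁₀(62.5/45.892) + 0.42×log₁₀(80.439/62.5)]
    = 3.7379 × [0.0097924 + 0.046026] = 0.2086 m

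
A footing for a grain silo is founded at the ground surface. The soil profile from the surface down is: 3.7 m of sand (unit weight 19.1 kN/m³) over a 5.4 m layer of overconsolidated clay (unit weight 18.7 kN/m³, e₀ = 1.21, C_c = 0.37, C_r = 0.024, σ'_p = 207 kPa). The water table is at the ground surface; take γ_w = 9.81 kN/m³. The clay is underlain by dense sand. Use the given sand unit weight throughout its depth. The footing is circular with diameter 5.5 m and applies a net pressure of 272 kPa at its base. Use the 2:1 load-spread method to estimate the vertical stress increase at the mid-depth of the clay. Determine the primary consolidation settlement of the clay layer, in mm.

Mid-depth of clay below the ground surface: z = 3.7 + 5.4/2 = 6.4 m.
Total vertical stress at mid-clay: σ_v = 19.1×3.7 + 18.7×2.7 = 121.16 kPa.
Pore pressure: u = 9.81×(6.4 − 0) = 62.784 kPa.
Initial effective stress: σ'_0 = σ_v − u = 121.16 − 62.784 = 58.376 kPa.
Stress increase at mid-clay by the 2:1 spreading method:
Δσ ≈ qD²/(D+z)² = 272×5.5²/(5.5+6.4)² = 58.103 kPa
Final effective stress: σ'_f = 58.376 + 58.103 = 116.48 kPa.
σ'_f = 116.48 ≤ σ'_p = 207 kPa, so the clay remains overconsolidated and only the recompression index applies:
S_c = C_r·H/(1+e₀)·log₁₀(σ'_f/σ'_0) = 0.024×5.4/2.21×log₁₀(116.48/58.376)
    = 0.058642 × 0.30002 = 0.01759 m

S_c ≈ 17.6 mm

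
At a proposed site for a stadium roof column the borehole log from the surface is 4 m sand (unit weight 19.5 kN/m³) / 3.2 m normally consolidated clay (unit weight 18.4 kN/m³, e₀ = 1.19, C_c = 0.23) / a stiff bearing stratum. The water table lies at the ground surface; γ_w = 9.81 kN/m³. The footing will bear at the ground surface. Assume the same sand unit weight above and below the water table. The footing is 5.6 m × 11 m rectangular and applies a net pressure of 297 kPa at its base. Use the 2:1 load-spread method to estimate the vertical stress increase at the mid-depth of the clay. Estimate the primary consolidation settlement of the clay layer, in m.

Mid-depth of clay below the ground surface: z = 4 + 3.2/2 = 5.6 m.
Total vertical stress at mid-clay: σ_v = 19.5×4 + 18.4×1.6 = 107.44 kPa.
Pore pressure: u = 9.81×(5.6 − 0) = 54.936 kPa.
Initial effective stress: σ'_0 = σ_v − u = 107.44 − 54.936 = 52.504 kPa.
Stress increase at mid-clay by the 2:1 spreading method:
Δσ = qBL/((B+z)(L+z)) = 297×5.6×11/((5.6+5.6)(11+5.6)) = 98.404 kPa
Final effective stress: σ'_f = σ'_0 + Δσ = 52.504 + 98.404 = 150.91 kPa.
Normally consolidated clay, so the full stress increment lies on the virgin compression line:
S_c = C_c·H/(1+e₀)·log₁₀(σ'_f/σ'_0) = 0.23×3.2/(1+1.19)×log₁₀(150.91/52.504)
    = 0.33607 × 0.45853 = 0.1541 m

S_c ≈ 0.154 m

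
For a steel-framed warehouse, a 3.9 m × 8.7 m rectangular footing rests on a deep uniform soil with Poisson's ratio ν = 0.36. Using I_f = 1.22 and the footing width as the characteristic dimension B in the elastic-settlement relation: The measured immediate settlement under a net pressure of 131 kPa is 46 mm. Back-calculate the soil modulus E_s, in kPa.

S_e = q·B·(1−ν²)/E_s · I_f  ⇒  E_s = q·B·(1−ν²)·I_f / S_e.
E_s = 131 × 3.9 × 0.8704 × 1.22 / 0.046 = 11790 kPa

E_s ≈ 11800 kPa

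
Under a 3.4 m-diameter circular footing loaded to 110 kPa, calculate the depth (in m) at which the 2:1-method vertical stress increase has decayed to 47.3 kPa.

z ≈ 1.78 m

2:1 spreading — at depth z the loaded area has grown by z in each plan dimension:
qD²/(D+z)² = Δσ_z ⇒ z = D(√(q/Δσ_z) − 1) = 3.4×(√(110/47.3) − 1) = 1.785 m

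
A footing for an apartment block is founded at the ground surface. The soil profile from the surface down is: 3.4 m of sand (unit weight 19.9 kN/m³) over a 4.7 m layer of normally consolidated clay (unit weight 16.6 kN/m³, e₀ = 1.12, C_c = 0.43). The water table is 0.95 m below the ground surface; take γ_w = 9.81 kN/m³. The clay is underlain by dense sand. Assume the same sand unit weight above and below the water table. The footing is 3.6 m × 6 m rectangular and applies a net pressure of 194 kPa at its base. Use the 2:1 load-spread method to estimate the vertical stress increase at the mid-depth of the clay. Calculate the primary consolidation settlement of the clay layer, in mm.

S_c ≈ 205 mm

Mid-depth of clay below the ground surface: z = 3.4 + 4.7/2 = 5.75 m.
Total vertical stress at mid-clay: σ_v = 19.9×3.4 + 16.6×2.35 = 106.67 kPa.
Pore pressure: u = 9.81×(5.75 − 0.95) = 47.088 kPa.
Initial effective stress: σ'_0 = σ_v − u = 106.67 − 47.088 = 59.582 kPa.
Stress increase at mid-clay by the 2:1 spreading method:
Δσ = qBL/((B+z)(L+z)) = 194×3.6×6/((3.6+5.75)(6+5.75)) = 38.142 kPa
Final effective stress: σ'_f = σ'_0 + Δσ = 59.582 + 38.142 = 97.724 kPa.
Normally consolidated clay, so the full stress increment lies on the virgin compression line:
S_c = C_c·H/(1+e₀)·log₁₀(σ'_f/σ'_0) = 0.43×4.7/(1+1.12)×log₁₀(97.724/59.582)
    = 0.9533 × 0.21489 = 0.2049 m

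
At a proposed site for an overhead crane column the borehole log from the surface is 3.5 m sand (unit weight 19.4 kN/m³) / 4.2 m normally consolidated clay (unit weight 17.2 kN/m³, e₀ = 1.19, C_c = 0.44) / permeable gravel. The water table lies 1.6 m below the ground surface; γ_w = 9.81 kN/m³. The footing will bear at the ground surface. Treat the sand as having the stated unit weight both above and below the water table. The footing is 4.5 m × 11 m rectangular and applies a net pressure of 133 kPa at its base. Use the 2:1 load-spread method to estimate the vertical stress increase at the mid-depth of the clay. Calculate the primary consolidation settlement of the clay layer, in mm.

S_c ≈ 174 mm

Mid-depth of clay below the ground surface: z = 3.5 + 4.2/2 = 5.6 m.
Total vertical stress at mid-clay: σ_v = 19.4×3.5 + 17.2×2.1 = 104.02 kPa.
Pore pressure: u = 9.81×(5.6 − 1.6) = 39.24 kPa.
Initial effective stress: σ'_0 = σ_v − u = 104.02 − 39.24 = 64.78 kPa.
Stress increase at mid-clay by the 2:1 spreading method:
Δσ = qBL/((B+z)(L+z)) = 133×4.5×11/((4.5+5.6)(11+5.6)) = 39.267 kPa
Final effective stress: σ'_f = σ'_0 + Δσ = 64.78 + 39.267 = 104.05 kPa.
Normally consolidated clay, so the full stress increment lies on the virgin compression line:
S_c = C_c·H/(1+e₀)·log₁₀(σ'_f/σ'_0) = 0.44×4.2/(1+1.19)×log₁₀(104.05/64.78)
    = 0.84384 × 0.2058 = 0.1737 m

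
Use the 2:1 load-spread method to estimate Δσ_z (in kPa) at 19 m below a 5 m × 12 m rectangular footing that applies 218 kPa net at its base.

Δσ_z ≈ 17.6 kPa

By the 2:1 method the load spreads at 1 horizontal : 2 vertical, so at depth z the loaded area has grown by z in each plan dimension:
Δσ = qBL/((B+z)(L+z)) = 218×5×12/((5+19)(12+19)) = 17.581 kPa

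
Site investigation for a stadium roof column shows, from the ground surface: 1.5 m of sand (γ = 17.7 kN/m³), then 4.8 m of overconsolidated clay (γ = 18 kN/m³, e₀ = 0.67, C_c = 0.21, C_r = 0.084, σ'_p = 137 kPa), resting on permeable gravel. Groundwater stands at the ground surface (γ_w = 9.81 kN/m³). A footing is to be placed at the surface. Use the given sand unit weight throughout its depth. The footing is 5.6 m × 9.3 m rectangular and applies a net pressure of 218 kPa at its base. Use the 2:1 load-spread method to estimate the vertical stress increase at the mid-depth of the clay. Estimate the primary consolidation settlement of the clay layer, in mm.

Mid-depth of clay below the ground surface: z = 1.5 + 4.8/2 = 3.9 m.
Total vertical stress at mid-clay: σ_v = 17.7×1.5 + 18×2.4 = 69.75 kPa.
Pore pressure: u = 9.81×(3.9 − 0) = 38.259 kPa.
Initial effective stress: σ'_0 = σ_v − u = 69.75 − 38.259 = 31.491 kPa.
Stress increase at mid-clay by the 2:1 spreading method:
Δσ = qBL/((B+z)(L+z)) = 218×5.6×9.3/((5.6+3.9)(9.3+3.9)) = 90.538 kPa
Final effective stress: σ'_f = 31.491 + 90.538 = 122.03 kPa.
σ'_f = 122.03 ≤ σ'_p = 137 kPa, so the clay remains overconsolidated and only the recompression index applies:
S_c = C_r·H/(1+e₀)·log₁₀(σ'_f/σ'_0) = 0.084×4.8/1.67×log₁₀(122.03/31.491)
    = 0.24144 × 0.58828 = 0.142 m

S_c ≈ 142 mm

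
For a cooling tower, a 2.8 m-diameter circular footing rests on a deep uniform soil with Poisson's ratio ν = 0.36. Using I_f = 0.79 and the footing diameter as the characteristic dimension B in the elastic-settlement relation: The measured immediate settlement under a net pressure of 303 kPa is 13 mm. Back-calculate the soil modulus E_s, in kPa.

S_e = q·B·(1−ν²)/E_s · I_f  ⇒  E_s = q·B·(1−ν²)·I_f / S_e.
E_s = 303 × 2.8 × 0.8704 × 0.79 / 0.013 = 44870 kPa

E_s ≈ 44900 kPa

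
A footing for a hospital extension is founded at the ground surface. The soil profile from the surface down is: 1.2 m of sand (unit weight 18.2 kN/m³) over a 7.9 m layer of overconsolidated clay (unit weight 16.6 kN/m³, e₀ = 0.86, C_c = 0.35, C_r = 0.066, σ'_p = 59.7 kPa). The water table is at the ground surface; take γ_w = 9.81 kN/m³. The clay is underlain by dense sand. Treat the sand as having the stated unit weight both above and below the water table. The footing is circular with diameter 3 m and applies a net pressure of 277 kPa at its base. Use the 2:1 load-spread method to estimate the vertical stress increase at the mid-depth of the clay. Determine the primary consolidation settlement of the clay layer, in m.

S_c ≈ 0.201 m

Mid-depth of clay below the ground surface: z = 1.2 + 7.9/2 = 5.15 m.
Total vertical stress at mid-clay: σ_v = 18.2×1.2 + 16.6×3.95 = 87.41 kPa.
Pore pressure: u = 9.81×(5.15 − 0) = 50.522 kPa.
Initial effective stress: σ'_0 = σ_v − u = 87.41 − 50.522 = 36.888 kPa.
Stress increase at mid-clay by the 2:1 spreading method:
Δσ ≈ qD²/(D+z)² = 277×3²/(3+5.15)² = 37.532 kPa
Final effective stress: σ'_f = 36.888 + 37.532 = 74.42 kPa.
σ'_f = 74.42 > σ'_p = 59.7 kPa, so the stress path crosses the preconsolidation pressure — recompression up to σ'_p, then virgin compression beyond:
S_c = H/(1+e₀)·[C_r·log₁₀(σ'_p/σ'_0) + C_c·log₁₀(σ'_f/σ'_p)]
    = 7.9/1.86 × [0.066×log₁₀(59.7/36.888) + 0.35×log₁₀(74.42/59.7)]
    = 4.2473 × [0.0138 + 0.0335] = 0.2009 m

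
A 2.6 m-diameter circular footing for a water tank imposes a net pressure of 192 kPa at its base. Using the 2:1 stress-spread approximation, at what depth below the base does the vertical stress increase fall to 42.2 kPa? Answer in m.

z ≈ 2.95 m

2:1 spreading — at depth z the loaded area has grown by z in each plan dimension:
qD²/(D+z)² = Δσ_z ⇒ z = D(√(q/Δσ_z) − 1) = 2.6×(√(192/42.2) − 1) = 2.946 m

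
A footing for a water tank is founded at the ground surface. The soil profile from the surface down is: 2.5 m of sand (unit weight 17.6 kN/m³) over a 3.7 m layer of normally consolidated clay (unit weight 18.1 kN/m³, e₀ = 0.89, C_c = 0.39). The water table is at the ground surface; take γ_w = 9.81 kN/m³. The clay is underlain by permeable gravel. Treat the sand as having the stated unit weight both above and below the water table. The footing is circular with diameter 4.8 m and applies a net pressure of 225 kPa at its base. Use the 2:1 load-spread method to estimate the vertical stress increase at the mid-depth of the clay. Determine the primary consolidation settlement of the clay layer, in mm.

S_c ≈ 339 mm

Mid-depth of clay below the ground surface: z = 2.5 + 3.7/2 = 4.35 m.
Total vertical stress at mid-clay: σ_v = 17.6×2.5 + 18.1×1.85 = 77.485 kPa.
Pore pressure: u = 9.81×(4.35 − 0) = 42.673 kPa.
Initial effective stress: σ'_0 = σ_v − u = 77.485 − 42.673 = 34.812 kPa.
Stress increase at mid-clay by the 2:1 spreading method:
Δσ ≈ qD²/(D+z)² = 225×4.8²/(4.8+4.35)² = 61.919 kPa
Final effective stress: σ'_f = σ'_0 + Δσ = 34.812 + 61.919 = 96.731 kPa.
Normally consolidated clay, so the full stress increment lies on the virgin compression line:
S_c = C_c·H/(1+e₀)·log₁₀(σ'_f/σ'_0) = 0.39×3.7/(1+0.89)×log₁₀(96.731/34.812)
    = 0.76349 × 0.44384 = 0.3389 m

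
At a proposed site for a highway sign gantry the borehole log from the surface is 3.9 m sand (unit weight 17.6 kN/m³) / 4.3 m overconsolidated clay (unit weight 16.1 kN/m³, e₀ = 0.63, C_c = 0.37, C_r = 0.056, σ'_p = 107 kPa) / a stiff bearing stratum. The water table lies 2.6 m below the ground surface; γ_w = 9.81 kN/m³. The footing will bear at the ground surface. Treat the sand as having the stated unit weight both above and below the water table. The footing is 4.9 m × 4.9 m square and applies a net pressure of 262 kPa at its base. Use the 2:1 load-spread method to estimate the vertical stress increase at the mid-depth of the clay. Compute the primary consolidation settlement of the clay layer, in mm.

S_c ≈ 82.9 mm

Mid-depth of clay below the ground surface: z = 3.9 + 4.3/2 = 6.05 m.
Total vertical stress at mid-clay: σ_v = 17.6×3.9 + 16.1×2.15 = 103.25 kPa.
Pore pressure: u = 9.81×(6.05 − 2.6) = 33.845 kPa.
Initial effective stress: σ'_0 = σ_v − u = 103.25 − 33.845 = 69.405 kPa.
Stress increase at mid-clay by the 2:1 spreading method:
Δσ = qBL/((B+z)(L+z)) = 262×4.9×4.9/((4.9+6.05)(4.9+6.05)) = 52.464 kPa
Final effective stress: σ'_f = 69.405 + 52.464 = 121.87 kPa.
σ'_f = 121.87 > σ'_p = 107 kPa, so the stress path crosses the preconsolidation pressure — recompression up to σ'_p, then virgin compression beyond:
S_c = H/(1+e₀)·[C_r·log₁₀(σ'_p/σ'_0) + C_c·log₁₀(σ'_f/σ'_p)]
    = 4.3/1.63 × [0.056×log₁₀(107/69.405) + 0.37×log₁₀(121.87/107)]
    = 2.638 × [0.010528 + 0.02091] = 0.08293 m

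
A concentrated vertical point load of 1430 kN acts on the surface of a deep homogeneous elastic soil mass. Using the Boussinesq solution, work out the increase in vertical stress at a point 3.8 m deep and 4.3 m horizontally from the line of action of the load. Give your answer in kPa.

Boussinesq vertical stress below a point load on an elastic half-space:
Δσ_z = 3P/(2πz²) · [1 + (r/z)²]^(−5/2)
r/z = 4.3/3.8 = 1.1316; [1+(r/z)²]^(−5/2) = 0.12733.
Δσ_z = 3×1430/(2π×3.8²) × 0.12733 = 47.284 × 0.12733 = 6.021 kPa

Δσ_z ≈ 6.02 kPa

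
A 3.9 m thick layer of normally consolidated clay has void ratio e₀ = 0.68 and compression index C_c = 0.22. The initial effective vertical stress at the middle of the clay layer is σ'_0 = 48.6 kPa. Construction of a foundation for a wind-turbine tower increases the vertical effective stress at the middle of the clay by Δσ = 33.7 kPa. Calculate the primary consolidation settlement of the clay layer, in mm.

Final effective stress: σ'_f = σ'_0 + Δσ = 48.6 + 33.7 = 82.3 kPa.
Normally consolidated clay, so the full stress increment lies on the virgin compression line:
S_c = C_c·H/(1+e₀)·log₁₀(σ'_f/σ'_0) = 0.22×3.9/(1+0.68)×log₁₀(82.3/48.6)
    = 0.51071 × 0.22876 = 0.1168 m

S_c ≈ 117 mm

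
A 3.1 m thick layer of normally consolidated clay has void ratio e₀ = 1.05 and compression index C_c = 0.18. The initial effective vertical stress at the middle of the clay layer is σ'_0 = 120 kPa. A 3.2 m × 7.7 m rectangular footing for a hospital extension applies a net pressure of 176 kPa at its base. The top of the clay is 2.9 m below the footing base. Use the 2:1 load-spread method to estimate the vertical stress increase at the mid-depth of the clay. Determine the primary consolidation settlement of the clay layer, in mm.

S_c ≈ 38.8 mm

Mid-depth of clay below the footing base: z = 2.9 + 3.1/2 = 4.45 m.
Stress increase at mid-clay by the 2:1 spreading method:
Δσ = qBL/((B+z)(L+z)) = 176×3.2×7.7/((3.2+4.45)(7.7+4.45)) = 46.657 kPa
Final effective stress: σ'_f = σ'_0 + Δσ = 120 + 46.657 = 166.66 kPa.
Normally consolidated clay, so the full stress increment lies on the virgin compression line:
S_c = C_c·H/(1+e₀)·log₁₀(σ'_f/σ'_0) = 0.18×3.1/(1+1.05)×log₁₀(166.66/120)
    = 0.2722 × 0.14265 = 0.03883 m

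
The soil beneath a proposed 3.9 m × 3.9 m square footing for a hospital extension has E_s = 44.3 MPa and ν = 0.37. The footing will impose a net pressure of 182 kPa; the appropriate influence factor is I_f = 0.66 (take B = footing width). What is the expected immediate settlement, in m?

S_e ≈ 0.00913 m

Immediate (elastic) settlement: S_e = q·B·(1−ν²)/E_s · I_f.
E_s = 44.3 MPa = 44300 kPa.
S_e = 182 × 3.9 × (1 − 0.37²) / 44300 × 0.66
    = 182 × 3.9 × 0.8631 / 44300 × 0.66
    = 0.009127 m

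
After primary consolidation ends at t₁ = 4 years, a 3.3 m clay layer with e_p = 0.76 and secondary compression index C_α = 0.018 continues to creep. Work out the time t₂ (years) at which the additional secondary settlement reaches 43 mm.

t₂ ≈ 75.2 years

S_s = C_α·H/(1+e_p)·log₁₀(t₂/t₁) ⇒ log₁₀(t₂/t₁) = S_s·(1+e_p)/(C_α·H).
log₁₀(t₂/t₁) = 0.043 × (1+0.76) / (0.018×3.3) = 1.274
t₂ = t₁ × 10^1.274 = 4 × 18.8 = 75.19 years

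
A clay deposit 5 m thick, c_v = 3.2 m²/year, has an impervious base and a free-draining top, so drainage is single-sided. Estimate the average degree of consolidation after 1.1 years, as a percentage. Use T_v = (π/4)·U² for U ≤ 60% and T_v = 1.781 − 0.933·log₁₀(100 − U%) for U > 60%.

U ≈ 42.3 %

Drainage path length: H_d = H = 5 m (single drainage).
T_v = c_v·t/H_d² = 3.2×1.1/5² = 0.1408.
T_v = 0.1408 corresponds to the U ≤ 60% branch:
U = √(4T_v/π) = 0.4234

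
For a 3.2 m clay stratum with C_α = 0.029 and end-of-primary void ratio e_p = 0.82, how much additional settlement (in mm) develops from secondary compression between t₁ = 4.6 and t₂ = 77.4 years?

Secondary compression: S_s = C_α·H/(1+e_p)·log₁₀(t₂/t₁)
S_s = 0.029×3.2/(1+0.82)×log₁₀(77.4/4.6)
    = 0.05099 × 1.226 = 0.06251 m

S_s ≈ 62.5 mm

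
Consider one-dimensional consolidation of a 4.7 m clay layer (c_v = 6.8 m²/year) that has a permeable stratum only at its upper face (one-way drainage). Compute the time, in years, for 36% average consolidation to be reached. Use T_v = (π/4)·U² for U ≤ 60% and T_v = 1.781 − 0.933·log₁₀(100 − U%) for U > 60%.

t ≈ 0.331 years

Drainage path length: H_d = H = 4.7 m (single drainage).
U ≤ 60%: T_v = (π/4)·U² = (π/4)×0.36² = 0.10179.
t = T_v·H_d²/c_v = 0.10179×4.7²/6.8 = 0.3307 years.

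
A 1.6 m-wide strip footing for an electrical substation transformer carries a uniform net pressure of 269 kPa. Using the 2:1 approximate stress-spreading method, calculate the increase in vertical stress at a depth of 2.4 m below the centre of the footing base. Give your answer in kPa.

By the 2:1 method the load spreads at 1 horizontal : 2 vertical, so at depth z the loaded area has grown by z in each plan dimension:
Δσ = qB/(B+z) = 269×1.6/(1.6+2.4) = 107.6 kPa

Δσ_z ≈ 108 kPa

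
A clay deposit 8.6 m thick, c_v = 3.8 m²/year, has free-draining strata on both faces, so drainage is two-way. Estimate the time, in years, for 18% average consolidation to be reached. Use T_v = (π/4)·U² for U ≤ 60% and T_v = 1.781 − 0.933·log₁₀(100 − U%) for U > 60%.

Drainage path length: H_d = H/2 = 4.3 m (double drainage).
U ≤ 60%: T_v = (π/4)·U² = (π/4)×0.18² = 0.025447.
t = T_v·H_d²/c_v = 0.025447×4.3²/3.8 = 0.1238 years.

t ≈ 0.124 years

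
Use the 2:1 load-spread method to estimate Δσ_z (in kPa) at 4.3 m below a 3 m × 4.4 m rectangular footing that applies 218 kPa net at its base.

By the 2:1 method the load spreads at 1 horizontal : 2 vertical, so at depth z the loaded area has grown by z in each plan dimension:
Δσ = qBL/((B+z)(L+z)) = 218×3×4.4/((3+4.3)(4.4+4.3)) = 45.309 kPa

Δσ_z ≈ 45.3 kPa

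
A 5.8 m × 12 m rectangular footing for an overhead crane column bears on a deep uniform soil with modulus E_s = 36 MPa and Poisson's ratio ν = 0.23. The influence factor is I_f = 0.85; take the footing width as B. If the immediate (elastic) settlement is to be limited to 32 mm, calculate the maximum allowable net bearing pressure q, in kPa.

q ≈ 247 kPa

E_s = 36 MPa = 36000 kPa.
S_e = q·B·(1−ν²)/E_s · I_f  ⇒  q = S_e·E_s / (B·(1−ν²)·I_f).
q = 0.032 × 36000 / (5.8 × 0.9471 × 0.85) = 246.7 kPa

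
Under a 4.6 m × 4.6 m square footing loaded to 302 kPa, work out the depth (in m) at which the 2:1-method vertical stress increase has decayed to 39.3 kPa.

z ≈ 8.15 m

2:1 spreading — at depth z the loaded area has grown by z in each plan dimension:
qB²/(B+z)² = Δσ_z ⇒ z = B(√(q/Δσ_z) − 1) = 4.6×(√(302/39.3) − 1) = 8.152 m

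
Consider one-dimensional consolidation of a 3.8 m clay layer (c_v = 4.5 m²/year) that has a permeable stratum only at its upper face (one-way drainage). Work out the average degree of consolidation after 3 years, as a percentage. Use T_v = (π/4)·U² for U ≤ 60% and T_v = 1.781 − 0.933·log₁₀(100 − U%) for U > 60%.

Drainage path length: H_d = H = 3.8 m (single drainage).
T_v = c_v·t/H_d² = 4.5×3/3.8² = 0.9349.
T_v = 0.9349 corresponds to the U > 60% branch:
U = 1 − 10^((1.781 − T_v)/0.933)/100 = 0.9193

U ≈ 91.9 %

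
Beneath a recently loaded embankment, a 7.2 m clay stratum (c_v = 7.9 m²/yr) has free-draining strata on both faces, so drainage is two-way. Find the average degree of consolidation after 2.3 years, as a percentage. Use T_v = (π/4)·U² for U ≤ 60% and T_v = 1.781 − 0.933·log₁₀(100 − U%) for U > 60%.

Drainage path length: H_d = H/2 = 3.6 m (double drainage).
T_v = c_v·t/H_d² = 7.9×2.3/3.6² = 1.402.
T_v = 1.402 corresponds to the U > 60% branch:
U = 1 − 10^((1.781 − T_v)/0.933)/100 = 0.9745

U ≈ 97.5 %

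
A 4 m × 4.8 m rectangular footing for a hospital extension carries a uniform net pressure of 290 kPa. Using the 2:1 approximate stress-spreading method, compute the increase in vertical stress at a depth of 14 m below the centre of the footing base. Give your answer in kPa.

Δσ_z ≈ 16.5 kPa

By the 2:1 method the load spreads at 1 horizontal : 2 vertical, so at depth z the loaded area has grown by z in each plan dimension:
Δσ = qBL/((B+z)(L+z)) = 290×4×4.8/((4+14)(4.8+14)) = 16.454 kPa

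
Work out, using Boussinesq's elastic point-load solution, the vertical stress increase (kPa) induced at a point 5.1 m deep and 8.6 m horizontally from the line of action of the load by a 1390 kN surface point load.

Boussinesq vertical stress below a point load on an elastic half-space:
Δσ_z = 3P/(2πz²) · [1 + (r/z)²]^(−5/2)
r/z = 8.6/5.1 = 1.6863; [1+(r/z)²]^(−5/2) = 0.034528.
Δσ_z = 3×1390/(2π×5.1²) × 0.034528 = 25.516 × 0.034528 = 0.881 kPa

Δσ_z ≈ 0.881 kPa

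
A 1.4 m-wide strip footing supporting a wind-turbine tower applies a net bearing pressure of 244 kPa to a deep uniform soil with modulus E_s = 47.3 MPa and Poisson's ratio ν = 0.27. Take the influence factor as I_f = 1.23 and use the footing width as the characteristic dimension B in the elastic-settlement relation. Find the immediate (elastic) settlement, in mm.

S_e ≈ 8.24 mm

Immediate (elastic) settlement: S_e = q·B·(1−ν²)/E_s · I_f.
E_s = 47.3 MPa = 47300 kPa.
S_e = 244 × 1.4 × (1 − 0.27²) / 47300 × 1.23
    = 244 × 1.4 × 0.9271 / 47300 × 1.23
    = 0.008235 m = 8.235 mm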